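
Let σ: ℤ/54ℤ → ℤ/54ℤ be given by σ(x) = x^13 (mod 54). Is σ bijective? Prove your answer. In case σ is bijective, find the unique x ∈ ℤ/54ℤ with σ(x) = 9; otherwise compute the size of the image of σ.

38

σ(0) = 0^13 = 0.
σ(6): Repeated squaring mod 54: 6^1 ≡ 6, 6^2 ≡ 6² = 36, 6^4 ≡ 36² = 1296 ≡ 0, 6^8 ≡ 0² = 0. Since 13 = 8 + 4 + 1, 6^13 ≡ 0·0·6: 0·0 = 0, then 0·6 = 0. So 6^13 ≡ 0 (mod 54).
So σ(0) = σ(6) = 0 while 0 ≠ 6, hence σ is not injective, hence not bijective.
Since σ is not bijective, we determine |image(σ)|. Computing x^13 mod 54 for each x (by repeated squaring, reducing mod 54 at every step), the values σ(0), σ(1), …, σ(53) are: 0, 1, 38, 27, 40, 23, 0, 25, 8, 27, 10, 47, 0, 49, 32, 27, 34, 17, 0, 19, 2, 27, 4, 41, 0, 43, 26, 27, 28, 11, 0, 13, 50, 27, 52, 35, 0, 37, 20, 27, 22, 5, 0, 7, 44, 27, 46, 29, 0, 31, 14, 27, 16, 53.
The distinct values are {0, 1, 2, 4, 5, 7, 8, 10, 11, 13, 14, 16, 17, 19, 20, 22, 23, 25, 26, 27, 28, 29, 31, 32, 34, 35, 37, 38, 40, 41, 43, 44, 46, 47, 49, 50, 52, 53}; there are 38 of them.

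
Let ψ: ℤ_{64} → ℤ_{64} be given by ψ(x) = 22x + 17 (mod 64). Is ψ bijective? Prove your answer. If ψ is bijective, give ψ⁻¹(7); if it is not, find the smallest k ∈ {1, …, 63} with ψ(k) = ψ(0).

Recall that ψ is injective if ψ(x_1) = ψ(x_2) implies x_1 = x_2.
We have gcd(22, 64) = 2 > 1. Taking x_1 = 0 and x_2 = 32: ψ(0) = 17 and ψ(32) = 22·32 + 17 = 721 ≡ 17 (mod 64).
So ψ(0) = ψ(32) while 0 ≠ 32, so ψ is not injective, hence not bijective.
Since ψ is not bijective, we find the least positive k with ψ(k) = ψ(0): this means 22k ≡ 0 (mod 64), i.e. 64 ∣ 22k. Since gcd(22, 64) = 2, dividing through by 2 this holds exactly when 32 ∣ 11k, and as gcd(11, 32) = 1, exactly when 32 ∣ k.
The smallest positive such k is 32.

32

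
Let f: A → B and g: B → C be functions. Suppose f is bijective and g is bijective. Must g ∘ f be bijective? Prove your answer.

bijective

Injectivity: if g(f(a)) = g(f(b)) then f(a) = f(b) (g injective) so a = b (f injective).
Surjectivity: for c ∈ C pick b with g(b) = c, then a with f(a) = b; then (g ∘ f)(a) = c.
So g ∘ f is bijective.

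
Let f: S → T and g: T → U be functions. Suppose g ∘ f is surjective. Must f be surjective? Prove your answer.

No. Take S = {1}, T = {1, 2, 3, 4}, U = {1}, f(a) = 1 for every a ∈ S, and g(b) = 1 for every b ∈ T.
Then g ∘ f is surjective onto {1}, but 4 ∈ T has no preimage under f, so f is not surjective.

not surjective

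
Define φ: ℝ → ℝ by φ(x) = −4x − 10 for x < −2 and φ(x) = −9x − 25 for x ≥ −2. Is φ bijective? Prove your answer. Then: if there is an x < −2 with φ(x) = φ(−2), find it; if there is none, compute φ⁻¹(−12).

Both pieces are strictly decreasing (slopes −4 and −9), so each is injective on its own interval.
The left piece maps (−∞, −2) onto (−2, ∞); the right piece maps [−2, ∞) onto (−∞, −7].
The images leave a gap (−2 has no preimage), so φ is not surjective, hence not bijective.
Because the two images are disjoint, no x < −2 has φ(x) = φ(−2), so we compute φ⁻¹(−12): −12 lies in (−∞, −7], so solve −9x − 25 = −12: x = (−12 + 25)/(−9) = −13/9.

-13/9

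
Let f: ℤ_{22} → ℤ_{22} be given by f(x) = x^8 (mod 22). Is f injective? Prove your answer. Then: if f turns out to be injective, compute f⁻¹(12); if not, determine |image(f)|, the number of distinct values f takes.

12

f(10): Repeated squaring mod 22: 10^1 ≡ 10, 10^2 ≡ 10² = 100 ≡ 12, 10^4 ≡ 12² = 144 ≡ 12, 10^8 ≡ 12² = 144 ≡ 12. So 10^8 ≡ 12 (mod 22).
f(12): Repeated squaring mod 22: 12^1 ≡ 12, 12^2 ≡ 12² = 144 ≡ 12, 12^4 ≡ 12² = 144 ≡ 12, 12^8 ≡ 12² = 144 ≡ 12. So 12^8 ≡ 12 (mod 22).
So f(10) = f(12) = 12 while 10 ≠ 12, hence f is not injective.
Since f is not injective, we determine |image(f)|. Computing x^8 mod 22 for each x (by repeated squaring, reducing mod 22 at every step), the values f(0), f(1), …, f(21) are: 0, 1, 14, 5, 20, 15, 4, 9, 16, 3, 12, 11, 12, 3, 16, 9, 4, 15, 20, 5, 14, 1.
The distinct values are {0, 1, 3, 4, 5, 9, 11, 12, 14, 15, 16, 20}; there are 12 of them.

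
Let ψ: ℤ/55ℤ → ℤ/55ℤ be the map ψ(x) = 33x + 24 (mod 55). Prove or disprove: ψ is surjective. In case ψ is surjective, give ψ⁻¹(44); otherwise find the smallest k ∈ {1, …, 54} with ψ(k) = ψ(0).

5

Recall: ψ is surjective if every y in the codomain equals ψ(x) for some x in the domain.
Since gcd(33, 55) = 11, we have 33x ≡ 0 (mod 11) for all x, so ψ(x) ≡ 2 (mod 11).
But 0 ≢ 2 (mod 11), so 0 ∈ ℤ/55ℤ has no preimage. So ψ is not surjective.
Since ψ is not surjective, we find the least positive k with ψ(k) = ψ(0): this means 33k ≡ 0 (mod 55), i.e. 55 ∣ 33k. Since gcd(33, 55) = 11, dividing through by 11 this holds exactly when 5 ∣ 3k, and as gcd(3, 5) = 1, exactly when 5 ∣ k.
The smallest positive such k is 5.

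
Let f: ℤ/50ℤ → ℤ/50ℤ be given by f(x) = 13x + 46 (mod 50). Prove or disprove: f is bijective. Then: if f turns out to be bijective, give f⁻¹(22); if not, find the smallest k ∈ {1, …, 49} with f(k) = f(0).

2

Recall: f is injective if f(x_1) = f(x_2) implies x_1 = x_2.
If f(x_1) = f(x_2), then 13x_1 ≡ 13x_2 (mod 50). Because gcd(13, 50) = 1, we may cancel 13 to get x_1 ≡ x_2 (mod 50).
We now compute 13⁻¹ mod 50 explicitly. Euclid's algorithm: 50 = 3·13 + 11, 13 = 1·11 + 2, 11 = 5·2 + 1; back-substituting gives 1 = 27·13 − 7·50, so 13⁻¹ ≡ 27 (mod 50).
For any y ∈ ℤ/50ℤ, x = 27(y − 46) mod 50 satisfies f(x) = 13·27(y − 46) + 46 ≡ y (since 13·27 ≡ 1 mod 50). So every y has a preimage.
So f is bijective.
Since f is bijective, we compute f⁻¹(22): solve 13x + 46 ≡ 22 (mod 50), i.e. 13x ≡ 26 (mod 50).
Multiplying by 13⁻¹ = 27 gives x ≡ 27·26 = 702 = 14·50 + 2 ≡ 2 (mod 50).
Check: f(2) = 13·2 + 46 = 72 = 1·50 + 22 ≡ 22 (mod 50).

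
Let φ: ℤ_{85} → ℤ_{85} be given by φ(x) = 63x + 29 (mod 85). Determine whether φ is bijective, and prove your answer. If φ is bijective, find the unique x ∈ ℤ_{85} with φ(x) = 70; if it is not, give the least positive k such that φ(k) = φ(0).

Recall: φ is injective when φ(a) = φ(b) forces a = b.
If φ(a) = φ(b), then 63a ≡ 63b (mod 85). Because gcd(63, 85) = 1, we may cancel 63 to get a ≡ b (mod 85).
We now compute 63⁻¹ mod 85 explicitly. Euclid's algorithm: 85 = 1·63 + 22, 63 = 2·22 + 19, 22 = 1·19 + 3, 19 = 6·3 + 1; back-substituting gives 1 = 27·63 − 20·85, so 63⁻¹ ≡ 27 (mod 85).
Then y ↦ 27(y − 29) is a two-sided inverse to φ, so every y ∈ ℤ_{85} has a preimage.
Therefore φ is bijective.
Since φ is bijective, we find φ⁻¹(70): we need 63x ≡ 70 − 29 ≡ 41 (mod 85). Using 63⁻¹ = 27: x ≡ 27·41 = 1107 = 13·85 + 2, so x = 2.
Check: φ(2) = 63·2 + 29 = 155 = 1·85 + 70 ≡ 70 (mod 85).

2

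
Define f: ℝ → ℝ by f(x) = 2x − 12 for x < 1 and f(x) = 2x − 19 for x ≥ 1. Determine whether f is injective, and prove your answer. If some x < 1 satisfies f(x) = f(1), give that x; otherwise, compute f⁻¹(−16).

Both pieces are strictly increasing (slopes 2 and 2), so each is injective on its own interval.
The left piece maps (−∞, 1) onto (−∞, −10); the right piece maps [1, ∞) onto [−17, ∞).
These images overlap. In particular f(1) = −17 (right piece), and solving 2x − 12 = −17 on the left piece gives x = −5/2 < 1.
So f(−5/2) = f(1) with −5/2 ≠ 1, and f is not injective. This x = −5/2 is the requested value below 1.

-5/2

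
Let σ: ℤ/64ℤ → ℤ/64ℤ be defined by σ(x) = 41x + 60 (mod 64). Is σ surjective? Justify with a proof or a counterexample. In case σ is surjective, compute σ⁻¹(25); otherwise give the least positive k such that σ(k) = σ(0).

21

Recall: surjectivity means every element of the codomain has a preimage under σ.
Since gcd(41, 64) = 1, 41 is invertible modulo 64. Euclid's algorithm: 64 = 1·41 + 23, 41 = 1·23 + 18, 23 = 1·18 + 5, 18 = 3·5 + 3, 5 = 1·3 + 2, 3 = 1·2 + 1; back-substituting gives 1 = 25·41 − 16·64, so 41⁻¹ ≡ 25 (mod 64).
For any y ∈ ℤ/64ℤ, x = 25(y − 60) mod 64 satisfies σ(x) = 41·25(y − 60) + 60 ≡ y (since 41·25 ≡ 1 mod 64). So every y has a preimage.
Hence σ is surjective.
Since σ is surjective, we compute σ⁻¹(25): solve 41x + 60 ≡ 25 (mod 64), i.e. 41x ≡ 29 (mod 64).
Multiplying by 41⁻¹ = 25 gives x ≡ 25·29 = 725 = 11·64 + 21 ≡ 21 (mod 64).
Check: σ(21) = 41·21 + 60 = 921 = 14·64 + 25 ≡ 25 (mod 64).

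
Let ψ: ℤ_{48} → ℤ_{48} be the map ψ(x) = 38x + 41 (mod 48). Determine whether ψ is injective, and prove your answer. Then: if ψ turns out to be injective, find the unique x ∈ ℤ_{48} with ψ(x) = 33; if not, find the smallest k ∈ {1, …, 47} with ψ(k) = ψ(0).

Recall: injectivity means: for all s, t in the domain, ψ(s) = ψ(t) implies s = t.
We have gcd(38, 48) = 2 > 1. Taking s = 0 and t = 24: ψ(0) = 41 and ψ(24) = 38·24 + 41 = 953 ≡ 41 (mod 48).
So ψ(0) = ψ(24) while 0 ≠ 24, therefore ψ is not injective.
Since ψ is not injective, we find the least positive k with ψ(k) = ψ(0): this means 38k ≡ 0 (mod 48), i.e. 48 ∣ 38k. Since gcd(38, 48) = 2, dividing through by 2 this holds exactly when 24 ∣ 19k, and as gcd(19, 24) = 1, exactly when 24 ∣ k.
The smallest positive such k is 24.

24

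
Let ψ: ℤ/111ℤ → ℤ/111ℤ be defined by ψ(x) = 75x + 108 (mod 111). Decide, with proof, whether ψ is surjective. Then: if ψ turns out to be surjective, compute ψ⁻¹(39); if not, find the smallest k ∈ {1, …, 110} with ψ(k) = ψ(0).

37

Since gcd(75, 111) = 3, we have 75x ≡ 0 (mod 3) for all x, so ψ(x) ≡ 0 (mod 3).
But 1 ≢ 0 (mod 3), so 1 ∈ ℤ/111ℤ has no preimage. Therefore ψ is not surjective.
Since ψ is not surjective, we find the least positive k with ψ(k) = ψ(0): this means 75k ≡ 0 (mod 111), i.e. 111 ∣ 75k. Since gcd(75, 111) = 3, dividing through by 3 this holds exactly when 37 ∣ 25k, and as gcd(25, 37) = 1, exactly when 37 ∣ k.
The smallest positive such k is 37.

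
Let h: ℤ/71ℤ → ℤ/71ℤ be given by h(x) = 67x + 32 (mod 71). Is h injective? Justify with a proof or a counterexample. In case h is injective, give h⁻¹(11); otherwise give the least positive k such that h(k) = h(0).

By definition, h is injective if h(a) = h(b) implies a = b.
If h(a) = h(b), then 67a ≡ 67b (mod 71). Because gcd(67, 71) = 1, we may cancel 67 to get a ≡ b (mod 71).
Hence h is injective.
We now compute 67⁻¹ mod 71 explicitly. Euclid's algorithm: 71 = 1·67 + 4, 67 = 16·4 + 3, 4 = 1·3 + 1; back-substituting gives 1 = 53·67 − 50·71, so 67⁻¹ ≡ 53 (mod 71).
Since h is injective, we compute h⁻¹(11): solve 67x + 32 ≡ 11 (mod 71), i.e. 67x ≡ 50 (mod 71).
Multiplying by 67⁻¹ = 53 gives x ≡ 53·50 = 2650 = 37·71 + 23 ≡ 23 (mod 71).
Check: h(23) = 67·23 + 32 = 1573 = 22·71 + 11 ≡ 11 (mod 71).

23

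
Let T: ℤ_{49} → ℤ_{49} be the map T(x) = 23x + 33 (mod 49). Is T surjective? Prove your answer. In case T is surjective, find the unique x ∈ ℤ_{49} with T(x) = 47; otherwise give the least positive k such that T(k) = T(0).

7

Recall that surjectivity means every element of the codomain has a preimage under T.
Since gcd(23, 49) = 1, 23 is invertible modulo 49. Euclid's algorithm: 49 = 2·23 + 3, 23 = 7·3 + 2, 3 = 1·2 + 1; back-substituting gives 1 = 32·23 − 15·49, so 23⁻¹ ≡ 32 (mod 49).
Then y ↦ 32(y − 33) is a two-sided inverse to T, so every y ∈ ℤ_{49} has a preimage.
Thus T is surjective.
Since T is surjective, we compute T⁻¹(47): solve 23x + 33 ≡ 47 (mod 49), i.e. 23x ≡ 14 (mod 49).
Multiplying by 23⁻¹ = 32 gives x ≡ 32·14 = 448 = 9·49 + 7 ≡ 7 (mod 49).
Check: T(7) = 23·7 + 33 = 194 = 3·49 + 47 ≡ 47 (mod 49).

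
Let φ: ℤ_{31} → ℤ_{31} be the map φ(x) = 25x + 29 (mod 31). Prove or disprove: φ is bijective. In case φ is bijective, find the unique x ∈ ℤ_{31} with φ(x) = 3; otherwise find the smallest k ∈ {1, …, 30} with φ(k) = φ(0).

Suppose φ(a) = φ(b) in ℤ_{31}. Then 25a + 29 ≡ 25b + 29 (mod 31), thus 25(a − b) ≡ 0 (mod 31).
Since gcd(25, 31) = 1, 25 is invertible modulo 31, hence a − b ≡ 0 (mod 31), i.e. a = b.
We now compute 25⁻¹ mod 31 explicitly. Euclid's algorithm: 31 = 1·25 + 6, 25 = 4·6 + 1; back-substituting gives 1 = 5·25 − 4·31, so 25⁻¹ ≡ 5 (mod 31).
Then y ↦ 5(y − 29) is a two-sided inverse to φ, so every y ∈ ℤ_{31} has a preimage.
So φ is bijective.
Since φ is bijective, we find φ⁻¹(3): we need 25x ≡ 3 − 29 ≡ 5 (mod 31). Using 25⁻¹ = 5: x ≡ 5·5 = 25, so x = 25.
Check: φ(25) = 25·25 + 29 = 654 = 21·31 + 3 ≡ 3 (mod 31).

25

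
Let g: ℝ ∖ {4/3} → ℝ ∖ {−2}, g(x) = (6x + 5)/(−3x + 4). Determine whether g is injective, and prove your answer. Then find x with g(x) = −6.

29/12

Suppose g(x_1) = g(x_2). Cross-multiplying: (6x_1 + 5)(−3x_2 + 4) = (6x_2 + 5)(−3x_1 + 4).
Expanding both sides and cancelling the symmetric terms leaves 39·(x_1 − x_2) = 0. Since 39 ≠ 0, x_1 = x_2. Therefore g is injective.
Solving g(x) = −6: cross-multiplying gives 6x + 5 = −6(−3x + 4), which rearranges to −12x = −29, so x = 29/12.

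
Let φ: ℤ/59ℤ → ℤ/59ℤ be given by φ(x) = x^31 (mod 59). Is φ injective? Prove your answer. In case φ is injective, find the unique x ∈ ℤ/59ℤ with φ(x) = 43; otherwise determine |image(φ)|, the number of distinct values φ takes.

55

Since 59 is prime, the nonzero elements of ℤ/59ℤ form a cyclic group of order 58.
As gcd(31, 58) = 1, raising to the 31st power is a bijection on this group: if a^31 ≡ b^31 then (ab^{−1})^31 = 1, and the only element of order dividing gcd(31, 58) = 1 is 1, so a = b.
With φ(0) = 0 this makes φ injective on all of ℤ/59ℤ, hence bijective (finite equal-size domain and codomain). In particular φ is injective.
Since φ is injective, we find the preimage of 43. The inverse of x ↦ x^31 on (ℤ/59ℤ)^× is x ↦ x^15, because 31·15 = 465 = 8·58 + 1 ≡ 1 (mod 58) and x^{58} = 1 for x ≠ 0 (Fermat). So φ⁻¹(43) = 43^15 mod 59.
Repeated squaring mod 59: 43^1 ≡ 43, 43^2 ≡ 43² = 1849 ≡ 20, 43^4 ≡ 20² = 400 ≡ 46, 43^8 ≡ 46² = 2116 ≡ 51. Since 15 = 8 + 4 + 2 + 1, 43^15 ≡ 51·46·20·43: 51·46 = 2346 ≡ 45, then 45·20 = 900 ≡ 15, then 15·43 = 645 ≡ 55. So 43^15 ≡ 55 (mod 59).
Hence φ⁻¹(43) = 55.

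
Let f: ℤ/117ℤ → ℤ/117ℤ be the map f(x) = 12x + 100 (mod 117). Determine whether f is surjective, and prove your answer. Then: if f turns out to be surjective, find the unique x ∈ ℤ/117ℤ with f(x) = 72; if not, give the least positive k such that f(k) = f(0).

By definition, f is surjective if every y in the codomain equals f(x) for some x in the domain.
Since gcd(12, 117) = 3, we have 12x ≡ 0 (mod 3) for all x, so f(x) ≡ 1 (mod 3).
But 0 ≢ 1 (mod 3), so 0 ∈ ℤ/117ℤ has no preimage. So f is not surjective.
Since f is not surjective, we find the least positive k with f(k) = f(0): this means 12k ≡ 0 (mod 117), i.e. 117 ∣ 12k. Since gcd(12, 117) = 3, dividing through by 3 this holds exactly when 39 ∣ 4k, and as gcd(4, 39) = 1, exactly when 39 ∣ k.
The smallest positive such k is 39.

39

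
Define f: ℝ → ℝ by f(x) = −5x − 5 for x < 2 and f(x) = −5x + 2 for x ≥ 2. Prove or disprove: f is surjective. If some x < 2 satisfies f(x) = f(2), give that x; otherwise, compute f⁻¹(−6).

3/5

Both pieces are strictly decreasing (slopes −5 and −5), so each is injective on its own interval.
The left piece maps (−∞, 2) onto (−15, ∞); the right piece maps [2, ∞) onto (−∞, −8].
The union (−15, ∞) ∪ (−∞, −8] covers ℝ, so f is surjective.
For the follow-up: the images overlap, so an x < 2 with f(x) = f(2) exists. f(2) = −8; solving −5x − 5 = −8 for x < 2 gives x = (−8 + 5)/(−5) = 3/5.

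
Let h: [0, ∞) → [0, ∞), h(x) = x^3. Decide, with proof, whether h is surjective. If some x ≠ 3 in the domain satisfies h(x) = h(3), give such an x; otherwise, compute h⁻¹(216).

For any y ∈ [0, ∞), x = y^{1/3} ∈ [0, ∞) gives h(x) = y, so h is surjective.
Since x ↦ x^3 is strictly increasing on [0, ∞), it is injective there, so no x ≠ 3 in the domain has h(x) = h(3). We therefore compute h⁻¹(216) = 216^{1/3} = 6 (indeed 6^3 = 216).

6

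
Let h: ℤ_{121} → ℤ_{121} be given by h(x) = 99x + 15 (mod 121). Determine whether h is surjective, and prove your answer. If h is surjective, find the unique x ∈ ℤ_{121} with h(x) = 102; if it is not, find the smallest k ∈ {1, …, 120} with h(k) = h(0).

11

Since gcd(99, 121) = 11, we have 99x ≡ 0 (mod 11) for all x, so h(x) ≡ 4 (mod 11).
But 0 ≢ 4 (mod 11), so 0 ∈ ℤ_{121} has no preimage. Therefore h is not surjective.
Since h is not surjective, we find the least positive k with h(k) = h(0): this means 99k ≡ 0 (mod 121), i.e. 121 ∣ 99k. Since gcd(99, 121) = 11, dividing through by 11 this holds exactly when 11 ∣ 9k, and as gcd(9, 11) = 1, exactly when 11 ∣ k.
The smallest positive such k is 11.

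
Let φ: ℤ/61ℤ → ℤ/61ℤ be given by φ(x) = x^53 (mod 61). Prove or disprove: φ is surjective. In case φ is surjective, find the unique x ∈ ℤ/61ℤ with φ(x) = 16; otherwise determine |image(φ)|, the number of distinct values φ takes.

Since 61 is prime, the nonzero elements of ℤ/61ℤ form a cyclic group of order 60.
As gcd(53, 60) = 1, raising to the 53rd power is a bijection on this group: if s^53 ≡ t^53 then (st^{−1})^53 = 1, and the only element of order dividing gcd(53, 60) = 1 is 1, so s = t.
With φ(0) = 0 this makes φ injective on all of ℤ/61ℤ, hence bijective (finite equal-size domain and codomain). In particular φ is surjective.
Since φ is surjective, we find the preimage of 16. The inverse of x ↦ x^53 on (ℤ/61ℤ)^× is x ↦ x^17, because 53·17 = 901 = 15·60 + 1 ≡ 1 (mod 60) and x^{60} = 1 for x ≠ 0 (Fermat). So φ⁻¹(16) = 16^17 mod 61.
Repeated squaring mod 61: 16^1 ≡ 16, 16^2 ≡ 16² = 256 ≡ 12, 16^4 ≡ 12² = 144 ≡ 22, 16^8 ≡ 22² = 484 ≡ 57, 16^16 ≡ 57² = 3249 ≡ 16. Since 17 = 16 + 1, 16^17 ≡ 16·16: 16·16 = 256 ≡ 12. So 16^17 ≡ 12 (mod 61).
Hence φ⁻¹(16) = 12.

12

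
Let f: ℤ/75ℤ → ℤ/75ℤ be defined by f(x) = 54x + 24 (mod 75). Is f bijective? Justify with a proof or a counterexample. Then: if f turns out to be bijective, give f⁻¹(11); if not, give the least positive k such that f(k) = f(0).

We have gcd(54, 75) = 3 > 1. Taking a = 0 and b = 25: f(0) = 24 and f(25) = 54·25 + 24 = 1374 ≡ 24 (mod 75).
So f(0) = f(25) while 0 ≠ 25, hence f is not injective, hence not bijective.
Since f is not bijective, we find the least positive k with f(k) = f(0): this means 54k ≡ 0 (mod 75), i.e. 75 ∣ 54k. Since gcd(54, 75) = 3, dividing through by 3 this holds exactly when 25 ∣ 18k, and as gcd(18, 25) = 1, exactly when 25 ∣ k.
The smallest positive such k is 25.

25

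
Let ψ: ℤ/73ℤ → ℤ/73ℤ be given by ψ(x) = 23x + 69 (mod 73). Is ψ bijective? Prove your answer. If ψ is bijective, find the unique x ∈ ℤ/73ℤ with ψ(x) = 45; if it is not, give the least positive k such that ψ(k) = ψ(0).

Suppose ψ(u) = ψ(v) in ℤ/73ℤ. Then 23u + 69 ≡ 23v + 69 (mod 73), thus 23(u − v) ≡ 0 (mod 73).
Since gcd(23, 73) = 1, 23 is invertible modulo 73, thus u − v ≡ 0 (mod 73), i.e. u = v.
We now compute 23⁻¹ mod 73 explicitly. Euclid's algorithm: 73 = 3·23 + 4, 23 = 5·4 + 3, 4 = 1·3 + 1; back-substituting gives 1 = 54·23 − 17·73, so 23⁻¹ ≡ 54 (mod 73).
For any y ∈ ℤ/73ℤ, x = 54(y − 69) mod 73 satisfies ψ(x) = 23·54(y − 69) + 69 ≡ y (since 23·54 ≡ 1 mod 73). So every y has a preimage.
Therefore ψ is bijective.
Since ψ is bijective, we compute ψ⁻¹(45): solve 23x + 69 ≡ 45 (mod 73), i.e. 23x ≡ 49 (mod 73).
Multiplying by 23⁻¹ = 54 gives x ≡ 54·49 = 2646 = 36·73 + 18 ≡ 18 (mod 73).
Check: ψ(18) = 23·18 + 69 = 483 = 6·73 + 45 ≡ 45 (mod 73).

18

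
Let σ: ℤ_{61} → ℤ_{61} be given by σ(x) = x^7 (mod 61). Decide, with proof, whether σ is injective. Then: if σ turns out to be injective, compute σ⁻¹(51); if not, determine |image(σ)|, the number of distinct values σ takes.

31

Since 61 is prime, the nonzero elements of ℤ_{61} form a cyclic group of order 60.
As gcd(7, 60) = 1, raising to the 7th power is a bijection on this group: if x_1^7 ≡ x_2^7 then (x_1x_2^{−1})^7 = 1, and the only element of order dividing gcd(7, 60) = 1 is 1, so x_1 = x_2.
With σ(0) = 0 this makes σ injective on all of ℤ_{61}, hence bijective (finite equal-size domain and codomain). In particular σ is injective.
Since σ is injective, we find the preimage of 51. The inverse of x ↦ x^7 on (ℤ_{61})^× is x ↦ x^43, because 7·43 = 301 = 5·60 + 1 ≡ 1 (mod 60) and x^{60} = 1 for x ≠ 0 (Fermat). So σ⁻¹(51) = 51^43 mod 61.
Repeated squaring mod 61: 51^1 ≡ 51, 51^2 ≡ 51² = 2601 ≡ 39, 51^4 ≡ 39² = 1521 ≡ 57, 51^8 ≡ 57² = 3249 ≡ 16, 51^16 ≡ 16² = 256 ≡ 12, 51^32 ≡ 12² = 144 ≡ 22. Since 43 = 32 + 8 + 2 + 1, 51^43 ≡ 22·16·39·51: 22·16 = 352 ≡ 47, then 47·39 = 1833 ≡ 3, then 3·51 = 153 ≡ 31. So 51^43 ≡ 31 (mod 61).
Hence σ⁻¹(51) = 31.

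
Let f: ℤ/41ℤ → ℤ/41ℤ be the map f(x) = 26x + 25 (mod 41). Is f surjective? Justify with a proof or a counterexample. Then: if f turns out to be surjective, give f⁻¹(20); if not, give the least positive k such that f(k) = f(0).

14

Recall that f is surjective if every y in the codomain equals f(x) for some x in the domain.
Since gcd(26, 41) = 1, 26 is invertible modulo 41. Euclid's algorithm: 41 = 1·26 + 15, 26 = 1·15 + 11, 15 = 1·11 + 4, 11 = 2·4 + 3, 4 = 1·3 + 1; back-substituting gives 1 = 30·26 − 19·41, so 26⁻¹ ≡ 30 (mod 41).
Then y ↦ 30(y − 25) is a two-sided inverse to f, so every y ∈ ℤ/41ℤ has a preimage.
Hence f is surjective.
Since f is surjective, we find f⁻¹(20): we need 26x ≡ 20 − 25 ≡ 36 (mod 41). Using 26⁻¹ = 30: x ≡ 30·36 = 1080 = 26·41 + 14, so x = 14.
Check: f(14) = 26·14 + 25 = 389 = 9·41 + 20 ≡ 20 (mod 41).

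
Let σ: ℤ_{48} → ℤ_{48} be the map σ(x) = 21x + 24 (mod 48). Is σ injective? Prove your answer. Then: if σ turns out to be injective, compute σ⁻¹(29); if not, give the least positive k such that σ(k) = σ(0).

By definition, injectivity means: for all u, v in the domain, σ(u) = σ(v) implies u = v.
We have gcd(21, 48) = 3 > 1. Taking u = 0 and v = 16: σ(0) = 24 and σ(16) = 21·16 + 24 = 360 ≡ 24 (mod 48).
So σ(0) = σ(16) while 0 ≠ 16, thus σ is not injective.
Since σ is not injective, we find the least positive k with σ(k) = σ(0): this means 21k ≡ 0 (mod 48), i.e. 48 ∣ 21k. Since gcd(21, 48) = 3, dividing through by 3 this holds exactly when 16 ∣ 7k, and as gcd(7, 16) = 1, exactly when 16 ∣ k.
The smallest positive such k is 16.

16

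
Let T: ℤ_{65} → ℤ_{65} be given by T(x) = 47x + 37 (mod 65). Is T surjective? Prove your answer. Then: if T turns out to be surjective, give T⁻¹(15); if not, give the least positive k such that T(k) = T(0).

By definition, surjectivity means every element of the codomain has a preimage under T.
Since gcd(47, 65) = 1, 47 is invertible modulo 65. Euclid's algorithm: 65 = 1·47 + 18, 47 = 2·18 + 11, 18 = 1·11 + 7, 11 = 1·7 + 4, 7 = 1·4 + 3, 4 = 1·3 + 1; back-substituting gives 1 = 18·47 − 13·65, so 47⁻¹ ≡ 18 (mod 65).
For any y ∈ ℤ_{65}, x = 18(y − 37) mod 65 satisfies T(x) = 47·18(y − 37) + 37 ≡ y (since 47·18 ≡ 1 mod 65). So every y has a preimage.
So T is surjective.
Since T is surjective, we compute T⁻¹(15): solve 47x + 37 ≡ 15 (mod 65), i.e. 47x ≡ 43 (mod 65).
Multiplying by 47⁻¹ = 18 gives x ≡ 18·43 = 774 = 11·65 + 59 ≡ 59 (mod 65).
Check: T(59) = 47·59 + 37 = 2810 = 43·65 + 15 ≡ 15 (mod 65).

59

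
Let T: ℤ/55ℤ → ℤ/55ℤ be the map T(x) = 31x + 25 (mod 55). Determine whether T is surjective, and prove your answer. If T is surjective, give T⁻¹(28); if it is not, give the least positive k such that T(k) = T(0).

48

Recall that T is surjective if every y in the codomain equals T(x) for some x in the domain.
Since gcd(31, 55) = 1, 31 is invertible modulo 55. Euclid's algorithm: 55 = 1·31 + 24, 31 = 1·24 + 7, 24 = 3·7 + 3, 7 = 2·3 + 1; back-substituting gives 1 = 16·31 − 9·55, so 31⁻¹ ≡ 16 (mod 55).
For any y ∈ ℤ/55ℤ, x = 16(y − 25) mod 55 satisfies T(x) = 31·16(y − 25) + 25 ≡ y (since 31·16 ≡ 1 mod 55). So every y has a preimage.
Therefore T is surjective.
Since T is surjective, we compute T⁻¹(28): solve 31x + 25 ≡ 28 (mod 55), i.e. 31x ≡ 3 (mod 55).
Multiplying by 31⁻¹ = 16 gives x ≡ 16·3 = 48 ≡ 48 (mod 55).
Check: T(48) = 31·48 + 25 = 1513 = 27·55 + 28 ≡ 28 (mod 55).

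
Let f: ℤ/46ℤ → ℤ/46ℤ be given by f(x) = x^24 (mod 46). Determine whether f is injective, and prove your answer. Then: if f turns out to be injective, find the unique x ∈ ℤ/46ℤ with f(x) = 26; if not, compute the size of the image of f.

f(22): Repeated squaring mod 46: 22^1 ≡ 22, 22^2 ≡ 22² = 484 ≡ 24, 22^4 ≡ 24² = 576 ≡ 24, 22^8 ≡ 24² = 576 ≡ 24, 22^16 ≡ 24² = 576 ≡ 24. Since 24 = 16 + 8, 22^24 ≡ 24·24: 24·24 = 576 ≡ 24. So 22^24 ≡ 24 (mod 46).
f(24): Repeated squaring mod 46: 24^1 ≡ 24, 24^2 ≡ 24² = 576 ≡ 24, 24^4 ≡ 24² = 576 ≡ 24, 24^8 ≡ 24² = 576 ≡ 24, 24^16 ≡ 24² = 576 ≡ 24. Since 24 = 16 + 8, 24^24 ≡ 24·24: 24·24 = 576 ≡ 24. So 24^24 ≡ 24 (mod 46).
So f(22) = f(24) = 24 while 22 ≠ 24, thus f is not injective.
Since f is not injective, we determine |image(f)|. Computing x^24 mod 46 for each x (by repeated squaring, reducing mod 46 at every step), the values f(0), f(1), …, f(45) are: 0, 1, 4, 9, 16, 25, 36, 3, 18, 35, 8, 29, 6, 31, 12, 41, 26, 13, 2, 39, 32, 27, 24, 23, 24, 27, 32, 39, 2, 13, 26, 41, 12, 31, 6, 29, 8, 35, 18, 3, 36, 25, 16, 9, 4, 1.
The distinct values are {0, 1, 2, 3, 4, 6, 8, 9, 12, 13, 16, 18, 23, 24, 25, 26, 27, 29, 31, 32, 35, 36, 39, 41}; there are 24 of them.

24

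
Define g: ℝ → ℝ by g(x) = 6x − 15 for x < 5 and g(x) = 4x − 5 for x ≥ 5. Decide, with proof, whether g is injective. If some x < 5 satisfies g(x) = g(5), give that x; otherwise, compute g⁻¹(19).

Both pieces are strictly increasing (slopes 6 and 4), so each is injective on its own interval.
The left piece maps (−∞, 5) onto (−∞, 15); the right piece maps [5, ∞) onto [15, ∞).
These images are disjoint, so no value is attained by both pieces. Therefore g is injective.
Because the two images are disjoint, no x < 5 has g(x) = g(5), so we compute g⁻¹(19): 19 lies in [15, ∞), so solve 4x − 5 = 19: x = (19 + 5)/4 = 6.

6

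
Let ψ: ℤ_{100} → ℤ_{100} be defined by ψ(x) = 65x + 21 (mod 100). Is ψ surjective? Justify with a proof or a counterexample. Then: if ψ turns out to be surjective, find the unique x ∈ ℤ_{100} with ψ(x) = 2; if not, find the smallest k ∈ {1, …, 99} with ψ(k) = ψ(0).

Since gcd(65, 100) = 5, we have 65x ≡ 0 (mod 5) for all x, so ψ(x) ≡ 1 (mod 5).
But 0 ≢ 1 (mod 5), so 0 ∈ ℤ_{100} has no preimage. So ψ is not surjective.
Since ψ is not surjective, we find the least positive k with ψ(k) = ψ(0): this means 65k ≡ 0 (mod 100), i.e. 100 ∣ 65k. Since gcd(65, 100) = 5, dividing through by 5 this holds exactly when 20 ∣ 13k, and as gcd(13, 20) = 1, exactly when 20 ∣ k.
The smallest positive such k is 20.

20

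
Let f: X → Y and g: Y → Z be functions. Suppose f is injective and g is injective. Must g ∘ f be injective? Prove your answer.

Suppose (g ∘ f)(s) = (g ∘ f)(t), i.e. g(f(s)) = g(f(t)).
Since g is injective, f(s) = f(t). Since f is injective, s = t. So g ∘ f is injective.

injective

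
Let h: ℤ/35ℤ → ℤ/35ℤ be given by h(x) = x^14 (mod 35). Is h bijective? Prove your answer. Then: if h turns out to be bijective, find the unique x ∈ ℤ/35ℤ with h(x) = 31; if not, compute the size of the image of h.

h(1) = 1^14 = 1.
h(6): Repeated squaring mod 35: 6^1 ≡ 6, 6^2 ≡ 6² = 36 ≡ 1, 6^4 ≡ 1² = 1, 6^8 ≡ 1² = 1. Since 14 = 8 + 4 + 2, 6^14 ≡ 1·1·1: 1·1 = 1, then 1·1 = 1. So 6^14 ≡ 1 (mod 35).
So h(1) = h(6) = 1 while 1 ≠ 6, hence h is not injective, hence not bijective.
Since h is not bijective, we determine |image(h)|. Computing x^14 mod 35 for each x (by repeated squaring, reducing mod 35 at every step), the values h(0), h(1), …, h(34) are: 0, 1, 4, 9, 16, 25, 1, 14, 29, 11, 30, 16, 4, 29, 21, 15, 11, 9, 9, 11, 15, 21, 29, 4, 16, 30, 11, 29, 14, 1, 25, 16, 9, 4, 1.
The distinct values are {0, 1, 4, 9, 11, 14, 15, 16, 21, 25, 29, 30}; there are 12 of them.

12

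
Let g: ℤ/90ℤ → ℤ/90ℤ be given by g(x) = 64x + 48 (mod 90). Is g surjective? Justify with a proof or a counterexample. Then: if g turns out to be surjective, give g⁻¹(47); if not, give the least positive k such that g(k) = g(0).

45

Since gcd(64, 90) = 2, we have 64x ≡ 0 (mod 2) for all x, so g(x) ≡ 0 (mod 2).
But 1 ≢ 0 (mod 2), so 1 ∈ ℤ/90ℤ has no preimage. So g is not surjective.
Since g is not surjective, we find the least positive k with g(k) = g(0): this means 64k ≡ 0 (mod 90), i.e. 90 ∣ 64k. Since gcd(64, 90) = 2, dividing through by 2 this holds exactly when 45 ∣ 32k, and as gcd(32, 45) = 1, exactly when 45 ∣ k.
The smallest positive such k is 45.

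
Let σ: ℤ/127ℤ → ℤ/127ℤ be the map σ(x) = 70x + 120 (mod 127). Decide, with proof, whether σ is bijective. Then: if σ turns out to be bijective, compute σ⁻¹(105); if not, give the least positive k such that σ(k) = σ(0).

By definition, σ is injective when σ(s) = σ(t) forces s = t.
If σ(s) = σ(t), then 70s ≡ 70t (mod 127). Because gcd(70, 127) = 1, we may cancel 70 to get s ≡ t (mod 127).
We now compute 70⁻¹ mod 127 explicitly. Euclid's algorithm: 127 = 1·70 + 57, 70 = 1·57 + 13, 57 = 4·13 + 5, 13 = 2·5 + 3, 5 = 1·3 + 2, 3 = 1·2 + 1; back-substituting gives 1 = 49·70 − 27·127, so 70⁻¹ ≡ 49 (mod 127).
Then y ↦ 49(y − 120) is a two-sided inverse to σ, so every y ∈ ℤ/127ℤ has a preimage.
Hence σ is bijective.
Since σ is bijective, we find σ⁻¹(105): we need 70x ≡ 105 − 120 ≡ 112 (mod 127). Using 70⁻¹ = 49: x ≡ 49·112 = 5488 = 43·127 + 27, so x = 27.
Check: σ(27) = 70·27 + 120 = 2010 = 15·127 + 105 ≡ 105 (mod 127).

27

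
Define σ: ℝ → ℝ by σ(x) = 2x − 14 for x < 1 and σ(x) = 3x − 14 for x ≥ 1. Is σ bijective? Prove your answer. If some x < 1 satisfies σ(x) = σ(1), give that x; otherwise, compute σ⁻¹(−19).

Both pieces are strictly increasing (slopes 2 and 3), so each is injective on its own interval.
The left piece maps (−∞, 1) onto (−∞, −12); the right piece maps [1, ∞) onto [−11, ∞).
The images leave a gap (−12 has no preimage), so σ is not surjective, hence not bijective.
Because the two images are disjoint, no x < 1 has σ(x) = σ(1), so we compute σ⁻¹(−19): −19 lies in (−∞, −12), so solve 2x − 14 = −19: x = (−19 + 14)/2 = −5/2.

-5/2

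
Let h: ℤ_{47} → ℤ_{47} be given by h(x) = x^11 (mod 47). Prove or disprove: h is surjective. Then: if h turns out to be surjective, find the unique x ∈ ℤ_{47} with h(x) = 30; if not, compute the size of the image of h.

Since 47 is prime, the nonzero elements of ℤ_{47} form a cyclic group of order 46.
As gcd(11, 46) = 1, raising to the 11th power is a bijection on this group: if a^11 ≡ b^11 then (ab^{−1})^11 = 1, and the only element of order dividing gcd(11, 46) = 1 is 1, so a = b.
With h(0) = 0 this makes h injective on all of ℤ_{47}, hence bijective (finite equal-size domain and codomain). In particular h is surjective.
Since h is surjective, we find the preimage of 30. The inverse of x ↦ x^11 on (ℤ_{47})^× is x ↦ x^21, because 11·21 = 231 = 5·46 + 1 ≡ 1 (mod 46) and x^{46} = 1 for x ≠ 0 (Fermat). So h⁻¹(30) = 30^21 mod 47.
Repeated squaring mod 47: 30^1 ≡ 30, 30^2 ≡ 30² = 900 ≡ 7, 30^4 ≡ 7² = 49 ≡ 2, 30^8 ≡ 2² = 4, 30^16 ≡ 4² = 16. Since 21 = 16 + 4 + 1, 30^21 ≡ 16·2·30: 16·2 = 32, then 32·30 = 960 ≡ 20. So 30^21 ≡ 20 (mod 47).
Hence h⁻¹(30) = 20.

20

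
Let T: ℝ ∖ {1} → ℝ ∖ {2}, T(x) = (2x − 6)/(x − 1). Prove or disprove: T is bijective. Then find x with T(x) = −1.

Suppose T(s) = T(t). Cross-multiplying: (2s − 6)(t − 1) = (2t − 6)(s − 1).
Expanding both sides and cancelling the symmetric terms leaves 4·(s − t) = 0. Since 4 ≠ 0, s = t. Hence T is injective.
For any y ≠ 2, solving y(x − 1) = 2x − 6 for x gives a well-defined x ≠ 1. So T is surjective.
Hence T is bijective.
Solving T(x) = −1: cross-multiplying gives 2x − 6 = −1(x − 1), which rearranges to 3x = 7, so x = 7/3.

7/3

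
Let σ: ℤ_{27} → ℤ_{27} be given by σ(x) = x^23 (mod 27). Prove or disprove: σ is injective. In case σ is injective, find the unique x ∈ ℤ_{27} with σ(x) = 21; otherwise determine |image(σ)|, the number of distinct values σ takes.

σ(0) = 0^23 = 0.
σ(3): Repeated squaring mod 27: 3^1 ≡ 3, 3^2 ≡ 3² = 9, 3^4 ≡ 9² = 81 ≡ 0, 3^8 ≡ 0² = 0, 3^16 ≡ 0² = 0. Since 23 = 16 + 4 + 2 + 1, 3^23 ≡ 0·0·9·3: 0·0 = 0, then 0·9 = 0, then 0·3 = 0. So 3^23 ≡ 0 (mod 27).
So σ(0) = σ(3) = 0 while 0 ≠ 3, hence σ is not injective.
Since σ is not injective, we determine |image(σ)|. Computing x^23 mod 27 for each x (by repeated squaring, reducing mod 27 at every step), the values σ(0), σ(1), …, σ(26) are: 0, 1, 5, 0, 25, 20, 0, 13, 17, 0, 19, 23, 0, 16, 11, 0, 4, 8, 0, 10, 14, 0, 7, 2, 0, 22, 26.
The distinct values are {0, 1, 2, 4, 5, 7, 8, 10, 11, 13, 14, 16, 17, 19, 20, 22, 23, 25, 26}; there are 19 of them.

19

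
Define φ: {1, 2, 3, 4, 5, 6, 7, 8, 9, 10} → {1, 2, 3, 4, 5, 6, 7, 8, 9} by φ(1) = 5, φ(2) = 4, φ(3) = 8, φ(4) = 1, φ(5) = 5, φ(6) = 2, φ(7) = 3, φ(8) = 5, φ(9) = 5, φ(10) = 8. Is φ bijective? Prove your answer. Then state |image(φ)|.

6

φ(1) = 5 = φ(5) with 1 ≠ 5, so φ is not injective, hence not bijective.
The image of φ is {1, 2, 3, 4, 5, 8}, which has 6 elements.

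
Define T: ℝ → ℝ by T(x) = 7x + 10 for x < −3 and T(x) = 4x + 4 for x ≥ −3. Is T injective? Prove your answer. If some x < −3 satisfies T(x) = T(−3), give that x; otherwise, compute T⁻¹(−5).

Both pieces are strictly increasing (slopes 7 and 4), so each is injective on its own interval.
The left piece maps (−∞, −3) onto (−∞, −11); the right piece maps [−3, ∞) onto [−8, ∞).
These images are disjoint, so no value is attained by both pieces. Therefore T is injective.
Because the two images are disjoint, no x < −3 has T(x) = T(−3), so we compute T⁻¹(−5): −5 lies in [−8, ∞), so solve 4x + 4 = −5: x = (−5 − 4)/4 = −9/4.

-9/4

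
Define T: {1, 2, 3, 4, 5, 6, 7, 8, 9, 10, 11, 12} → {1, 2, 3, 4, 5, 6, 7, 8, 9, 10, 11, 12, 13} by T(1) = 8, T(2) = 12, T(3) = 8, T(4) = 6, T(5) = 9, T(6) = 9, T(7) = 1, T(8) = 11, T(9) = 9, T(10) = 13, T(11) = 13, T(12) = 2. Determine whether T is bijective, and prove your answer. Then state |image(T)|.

8

T(1) = 8 = T(3) with 1 ≠ 3, so T is not injective, hence not bijective.
The image of T is {1, 2, 6, 8, 9, 11, 12, 13}, which has 8 elements.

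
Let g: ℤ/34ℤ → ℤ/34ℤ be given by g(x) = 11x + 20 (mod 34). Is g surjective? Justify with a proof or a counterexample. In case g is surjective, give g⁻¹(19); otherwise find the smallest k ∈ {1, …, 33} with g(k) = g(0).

Since gcd(11, 34) = 1, 11 is invertible modulo 34. Euclid's algorithm: 34 = 3·11 + 1; back-substituting gives 1 = 31·11 − 10·34, so 11⁻¹ ≡ 31 (mod 34).
For any y ∈ ℤ/34ℤ, x = 31(y − 20) mod 34 satisfies g(x) = 11·31(y − 20) + 20 ≡ y (since 11·31 ≡ 1 mod 34). So every y has a preimage.
Therefore g is surjective.
Since g is surjective, we find g⁻¹(19): we need 11x ≡ 19 − 20 ≡ 33 (mod 34). Using 11⁻¹ = 31: x ≡ 31·33 = 1023 = 30·34 + 3, so x = 3.
Check: g(3) = 11·3 + 20 = 53 = 1·34 + 19 ≡ 19 (mod 34).

3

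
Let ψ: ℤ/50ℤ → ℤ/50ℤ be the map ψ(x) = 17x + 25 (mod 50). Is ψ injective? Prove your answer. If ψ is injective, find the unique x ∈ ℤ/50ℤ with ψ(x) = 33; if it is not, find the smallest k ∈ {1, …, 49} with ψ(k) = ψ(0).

24

Recall: injectivity means: for all s, t in the domain, ψ(s) = ψ(t) implies s = t.
Suppose ψ(s) = ψ(t) in ℤ/50ℤ. Then 17s + 25 ≡ 17t + 25 (mod 50), so 17(s − t) ≡ 0 (mod 50).
Since gcd(17, 50) = 1, 17 is invertible modulo 50, hence s − t ≡ 0 (mod 50), i.e. s = t.
So ψ is injective.
We now compute 17⁻¹ mod 50 explicitly. Euclid's algorithm: 50 = 2·17 + 16, 17 = 1·16 + 1; back-substituting gives 1 = 3·17 − 1·50, so 17⁻¹ ≡ 3 (mod 50).
Since ψ is injective, we find ψ⁻¹(33): we need 17x ≡ 33 − 25 ≡ 8 (mod 50). Using 17⁻¹ = 3: x ≡ 3·8 = 24, so x = 24.
Check: ψ(24) = 17·24 + 25 = 433 = 8·50 + 33 ≡ 33 (mod 50).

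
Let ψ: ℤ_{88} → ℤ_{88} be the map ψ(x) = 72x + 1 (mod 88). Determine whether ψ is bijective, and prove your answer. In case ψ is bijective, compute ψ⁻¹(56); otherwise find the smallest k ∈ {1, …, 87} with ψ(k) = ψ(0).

Recall that ψ is injective when ψ(a) = ψ(b) forces a = b.
We have gcd(72, 88) = 8 > 1. Taking a = 0 and b = 11: ψ(0) = 1 and ψ(11) = 72·11 + 1 = 793 ≡ 1 (mod 88).
So ψ(0) = ψ(11) while 0 ≠ 11, therefore ψ is not injective, hence not bijective.
Since ψ is not bijective, we find the least positive k with ψ(k) = ψ(0): this means 72k ≡ 0 (mod 88), i.e. 88 ∣ 72k. Since gcd(72, 88) = 8, dividing through by 8 this holds exactly when 11 ∣ 9k, and as gcd(9, 11) = 1, exactly when 11 ∣ k.
The smallest positive such k is 11.

11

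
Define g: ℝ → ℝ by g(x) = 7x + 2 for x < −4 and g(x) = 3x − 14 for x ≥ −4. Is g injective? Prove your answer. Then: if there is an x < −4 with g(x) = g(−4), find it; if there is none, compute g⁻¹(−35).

Both pieces are strictly increasing (slopes 7 and 3), so each is injective on its own interval.
The left piece maps (−∞, −4) onto (−∞, −26); the right piece maps [−4, ∞) onto [−26, ∞).
These images are disjoint, so no value is attained by both pieces. Hence g is injective.
Because the two images are disjoint, no x < −4 has g(x) = g(−4), so we compute g⁻¹(−35): −35 lies in (−∞, −26), so solve 7x + 2 = −35: x = (−35 − 2)/7 = −37/7.

-37/7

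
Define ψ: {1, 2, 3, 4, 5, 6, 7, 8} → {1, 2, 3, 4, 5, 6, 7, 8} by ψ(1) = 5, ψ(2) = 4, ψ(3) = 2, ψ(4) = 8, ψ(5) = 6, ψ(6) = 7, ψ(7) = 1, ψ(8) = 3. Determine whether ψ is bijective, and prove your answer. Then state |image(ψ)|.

8

The values 5, 4, 2, 8, 6, 7, 1, 3 are a permutation of {1, 2, 3, 4, 5, 6, 7, 8}: each element appears exactly once.
So ψ is injective and surjective, hence bijective.
The image of ψ is {1, 2, 3, 4, 5, 6, 7, 8}, which has 8 elements.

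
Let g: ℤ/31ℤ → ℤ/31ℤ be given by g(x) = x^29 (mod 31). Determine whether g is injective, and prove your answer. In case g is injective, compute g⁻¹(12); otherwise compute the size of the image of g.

13

Since 31 is prime, the nonzero elements of ℤ/31ℤ form a cyclic group of order 30.
As gcd(29, 30) = 1, raising to the 29th power is a bijection on this group: if u^29 ≡ v^29 then (uv^{−1})^29 = 1, and the only element of order dividing gcd(29, 30) = 1 is 1, so u = v.
With g(0) = 0 this makes g injective on all of ℤ/31ℤ, hence bijective (finite equal-size domain and codomain). In particular g is injective.
Since g is injective, we find the preimage of 12. The inverse of x ↦ x^29 on (ℤ/31ℤ)^× is x ↦ x^29, because 29·29 = 841 = 28·30 + 1 ≡ 1 (mod 30) and x^{30} = 1 for x ≠ 0 (Fermat). So g⁻¹(12) = 12^29 mod 31.
Repeated squaring mod 31: 12^1 ≡ 12, 12^2 ≡ 12² = 144 ≡ 20, 12^4 ≡ 20² = 400 ≡ 28, 12^8 ≡ 28² = 784 ≡ 9, 12^16 ≡ 9² = 81 ≡ 19. Since 29 = 16 + 8 + 4 + 1, 12^29 ≡ 19·9·28·12: 19·9 = 171 ≡ 16, then 16·28 = 448 ≡ 14, then 14·12 = 168 ≡ 13. So 12^29 ≡ 13 (mod 31).
Hence g⁻¹(12) = 13.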